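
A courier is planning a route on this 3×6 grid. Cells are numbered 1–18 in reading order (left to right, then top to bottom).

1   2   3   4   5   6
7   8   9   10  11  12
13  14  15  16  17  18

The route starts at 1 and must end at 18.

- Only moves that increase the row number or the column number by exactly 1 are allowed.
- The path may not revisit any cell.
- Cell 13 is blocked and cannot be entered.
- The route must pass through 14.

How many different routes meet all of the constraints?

A right/down-only route from 1 to 18 makes exactly 2 down-moves and 5 right-moves in some order.
With no other constraints that would be C(7,2) = 21 routes.
Split at 14 and multiply the segment counts (each segment already excludes blocked cells): 1→14: 2; 14→18: 1; product = 2.
That gives 2 routes.

2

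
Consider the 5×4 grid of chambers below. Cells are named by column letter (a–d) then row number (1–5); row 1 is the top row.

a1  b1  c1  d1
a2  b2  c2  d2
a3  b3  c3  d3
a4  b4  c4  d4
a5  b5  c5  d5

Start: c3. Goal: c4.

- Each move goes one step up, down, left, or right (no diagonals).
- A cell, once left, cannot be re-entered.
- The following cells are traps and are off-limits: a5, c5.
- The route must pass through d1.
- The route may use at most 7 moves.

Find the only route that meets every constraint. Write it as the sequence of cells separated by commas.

Any route must reach d1 and still end at c4 within 7 moves, so the order of the required stops is forced.
Route from c3: 2× up (reaching c1), right to d1, 3× down (reaching d4), left to c4 — 7 moves in all.
Check: all required cells visited; 7 ≤ 7 moves.

c3, c2, c1, d1, d2, d3, d4, c4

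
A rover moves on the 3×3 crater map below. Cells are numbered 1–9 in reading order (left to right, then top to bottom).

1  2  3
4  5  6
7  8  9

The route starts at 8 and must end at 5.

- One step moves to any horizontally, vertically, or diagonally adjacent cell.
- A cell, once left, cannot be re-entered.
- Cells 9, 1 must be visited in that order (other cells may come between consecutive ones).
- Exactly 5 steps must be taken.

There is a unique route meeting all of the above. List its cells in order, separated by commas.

The waypoints must appear in the order 9, 1, with no cell reused.
Route from 8: right to 9, up to 6, up-left to 2, left to 1, down-right to 5 — 5 moves in all.
Check: order respected (9 at step 1, 1 at step 4); 5 moves as required.

8, 9, 6, 2, 1, 5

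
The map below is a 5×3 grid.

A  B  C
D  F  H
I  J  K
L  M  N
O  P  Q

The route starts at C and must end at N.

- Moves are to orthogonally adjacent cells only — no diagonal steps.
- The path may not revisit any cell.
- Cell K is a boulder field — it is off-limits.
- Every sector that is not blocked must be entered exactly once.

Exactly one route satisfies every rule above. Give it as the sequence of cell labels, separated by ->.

Need to visit all 14 open cells exactly once, starting at C and ending at N.
Route from C: down 1 to H, left 1 to F, up 1 to B, left 1 to A, down 2 to I, right 1 to J, down 1 to M, left 1 to L, down 1 to O, right 2 to Q, up 1 to N — 13 moves in all.
Check: all 14 open cells covered.

C -> H -> F -> B -> A -> D -> I -> J -> M -> L -> O -> P -> Q -> N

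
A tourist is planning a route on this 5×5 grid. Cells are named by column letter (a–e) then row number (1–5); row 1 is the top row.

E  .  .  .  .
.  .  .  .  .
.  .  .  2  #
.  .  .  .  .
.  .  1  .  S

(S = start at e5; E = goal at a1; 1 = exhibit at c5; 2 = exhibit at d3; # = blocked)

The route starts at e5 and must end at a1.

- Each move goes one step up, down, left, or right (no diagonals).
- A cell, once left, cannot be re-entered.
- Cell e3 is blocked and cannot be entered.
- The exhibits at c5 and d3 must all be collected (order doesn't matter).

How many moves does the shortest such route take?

10

Any route passes through c5 and d3 in some order between e5 and a1. Summing Manhattan distances along each leg and taking the cheapest ordering (e5 → c5 → d3 → a1) gives a lower bound of 2 + 3 + 5 = 10 moves.
A route of 10 moves achieves this: e5 → d5 → c5 → c4 → c3 → d3 → d2 → d1 → c1 → b1 → a1.
Since 10 matches the lower bound, it is optimal.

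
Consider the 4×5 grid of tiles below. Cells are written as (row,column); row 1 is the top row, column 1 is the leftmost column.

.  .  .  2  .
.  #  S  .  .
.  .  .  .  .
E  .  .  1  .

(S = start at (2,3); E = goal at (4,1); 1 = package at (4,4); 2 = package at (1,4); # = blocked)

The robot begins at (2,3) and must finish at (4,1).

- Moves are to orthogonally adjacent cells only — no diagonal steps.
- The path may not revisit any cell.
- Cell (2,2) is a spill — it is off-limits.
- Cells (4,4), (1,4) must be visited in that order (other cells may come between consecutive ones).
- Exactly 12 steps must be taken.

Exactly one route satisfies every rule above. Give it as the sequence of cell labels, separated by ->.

(2,3) -> (3,3) -> (4,3) -> (4,4) -> (3,4) -> (2,4) -> (1,4) -> (1,3) -> (1,2) -> (1,1) -> (2,1) -> (3,1) -> (4,1)

The waypoints must appear in the order (4,4), (1,4), with no cell reused.
Route from (2,3): 2× down (reaching (4,3)), right to (4,4), 3× up (reaching (1,4)), 3× left (reaching (1,1)), 3× down (reaching (4,1)) — 12 moves in all.
Check: order respected (1 at step 3, 2 at step 6); 12 moves as required.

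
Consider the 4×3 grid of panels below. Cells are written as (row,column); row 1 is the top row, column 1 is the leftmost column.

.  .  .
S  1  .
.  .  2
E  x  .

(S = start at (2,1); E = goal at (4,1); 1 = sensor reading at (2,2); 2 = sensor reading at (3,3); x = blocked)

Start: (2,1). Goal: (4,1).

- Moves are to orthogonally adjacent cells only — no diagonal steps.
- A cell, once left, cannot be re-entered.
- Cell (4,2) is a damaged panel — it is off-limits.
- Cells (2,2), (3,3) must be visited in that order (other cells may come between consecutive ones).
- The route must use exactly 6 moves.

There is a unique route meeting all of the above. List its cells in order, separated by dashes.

The waypoints must appear in the order (2,2), (3,3), with no cell reused.
Route from (2,1): right 2 to (2,3), down 1 to (3,3), left 2 to (3,1), down 1 to (4,1) — 6 moves in all.
Check: order respected (1 at step 1, 2 at step 3); 6 moves as required.

(2,1) - (2,2) - (2,3) - (3,3) - (3,2) - (3,1) - (4,1)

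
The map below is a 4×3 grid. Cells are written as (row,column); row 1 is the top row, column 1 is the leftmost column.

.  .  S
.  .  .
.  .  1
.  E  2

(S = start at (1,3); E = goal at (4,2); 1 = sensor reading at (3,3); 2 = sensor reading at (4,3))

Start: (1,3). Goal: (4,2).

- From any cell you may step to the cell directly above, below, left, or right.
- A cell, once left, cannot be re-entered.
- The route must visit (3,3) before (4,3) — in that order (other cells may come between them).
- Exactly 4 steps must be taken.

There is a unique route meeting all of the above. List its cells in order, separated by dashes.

The waypoints must appear in the order (3,3), (4,3), with no cell reused.
Route from (1,3): 3× down (reaching (4,3)), left to (4,2) — 4 moves in all.
Check: order respected (1 at step 2, 2 at step 3); 4 moves as required.

(1,3) - (2,3) - (3,3) - (4,3) - (4,2)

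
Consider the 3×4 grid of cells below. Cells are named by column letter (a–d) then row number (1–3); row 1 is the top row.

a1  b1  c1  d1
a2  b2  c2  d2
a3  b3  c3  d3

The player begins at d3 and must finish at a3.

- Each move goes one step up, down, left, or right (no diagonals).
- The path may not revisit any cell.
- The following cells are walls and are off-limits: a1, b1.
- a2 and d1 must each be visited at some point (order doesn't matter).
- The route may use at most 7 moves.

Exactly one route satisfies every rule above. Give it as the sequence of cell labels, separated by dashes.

d3 - d2 - d1 - c1 - c2 - b2 - a2 - a3

The budget equals the shortest possible length, so every move has to be on a shortest route through the required cells.
Route from d3: 2× up (reaching d1), left to c1, down to c2, 2× left (reaching a2), down to a3 — 7 moves in all.
Check: all required cells visited; 7 ≤ 7 moves.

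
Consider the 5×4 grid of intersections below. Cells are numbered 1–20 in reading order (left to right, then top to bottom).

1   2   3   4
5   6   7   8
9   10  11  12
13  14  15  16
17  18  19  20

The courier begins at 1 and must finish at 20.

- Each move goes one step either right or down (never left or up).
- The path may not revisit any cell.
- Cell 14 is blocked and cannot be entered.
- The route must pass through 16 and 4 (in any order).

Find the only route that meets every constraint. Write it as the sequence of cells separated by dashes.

1 - 2 - 3 - 4 - 8 - 12 - 16 - 20

Moves only go right or down, so the column and row indices never decrease.
Route from 1: right 3 to 4, down 4 to 20 — 7 moves in all.
Check: all required cells visited.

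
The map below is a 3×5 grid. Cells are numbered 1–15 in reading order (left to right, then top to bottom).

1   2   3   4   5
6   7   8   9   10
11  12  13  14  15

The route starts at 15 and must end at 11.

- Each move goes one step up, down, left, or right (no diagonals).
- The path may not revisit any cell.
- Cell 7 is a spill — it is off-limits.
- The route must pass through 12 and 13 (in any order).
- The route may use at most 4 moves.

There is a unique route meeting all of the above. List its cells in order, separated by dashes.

15 - 14 - 13 - 12 - 11

The budget equals the shortest possible length, so every move has to be on a shortest route through the required cells.
Route from 15: left 4 to 11 — 4 moves in all.
Check: all required cells visited; 4 ≤ 4 moves.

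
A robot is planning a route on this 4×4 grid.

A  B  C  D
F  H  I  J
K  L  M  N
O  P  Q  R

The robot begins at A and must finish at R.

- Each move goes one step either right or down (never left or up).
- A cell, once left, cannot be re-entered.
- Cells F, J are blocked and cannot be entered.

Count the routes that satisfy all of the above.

7

A right/down-only route from A to R makes exactly 3 down-moves and 3 right-moves in some order.
With no other constraints that would be C(6,3) = 20 routes.
Subtract routes through each blocked cell (inclusion–exclusion for overlaps): − through F: 10 − through J: 4 + through F&J: 1 → 7.
That gives 7 routes.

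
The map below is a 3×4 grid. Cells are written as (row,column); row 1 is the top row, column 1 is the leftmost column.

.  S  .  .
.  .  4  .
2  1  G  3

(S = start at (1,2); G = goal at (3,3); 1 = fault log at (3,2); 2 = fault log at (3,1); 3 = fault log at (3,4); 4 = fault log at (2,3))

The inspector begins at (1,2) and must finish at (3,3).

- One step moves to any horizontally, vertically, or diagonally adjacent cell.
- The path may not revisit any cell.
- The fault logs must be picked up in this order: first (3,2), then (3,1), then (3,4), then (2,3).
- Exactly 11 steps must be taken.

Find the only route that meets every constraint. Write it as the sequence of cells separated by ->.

(1,2) -> (1,1) -> (2,1) -> (3,2) -> (3,1) -> (2,2) -> (1,3) -> (1,4) -> (2,4) -> (3,4) -> (2,3) -> (3,3)

The waypoints must appear in the order (3,2), (3,1), (3,4), (2,3), with no cell reused.
Route from (1,2): left 1 to (1,1), down 1 to (2,1), down-right 1 to (3,2), left 1 to (3,1), up-right 2 to (1,3), right 1 to (1,4), down 2 to (3,4), up-left 1 to (2,3), down 1 to (3,3) — 11 moves in all.
Check: order respected (1 at step 3, 2 at step 4, 3 at step 9, 4 at step 10); 11 moves as required.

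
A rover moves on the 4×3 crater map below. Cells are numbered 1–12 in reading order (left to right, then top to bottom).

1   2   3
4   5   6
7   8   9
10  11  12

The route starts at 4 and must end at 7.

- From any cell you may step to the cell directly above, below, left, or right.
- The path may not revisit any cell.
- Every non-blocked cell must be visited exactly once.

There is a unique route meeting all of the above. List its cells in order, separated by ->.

4 -> 1 -> 2 -> 3 -> 6 -> 5 -> 8 -> 9 -> 12 -> 11 -> 10 -> 7

Need to visit all 12 open cells exactly once, starting at 4 and ending at 7.
Cell 1 has only two open neighbours (4 and 2), so the path must pass straight through it: one of those is the cell it's entered from and the other is where it exits.
Route from 4: up 1 to 1, right 2 to 3, down 1 to 6, left 1 to 5, down 1 to 8, right 1 to 9, down 1 to 12, left 2 to 10, up 1 to 7 — 11 moves in all.
Check: all 12 open cells covered.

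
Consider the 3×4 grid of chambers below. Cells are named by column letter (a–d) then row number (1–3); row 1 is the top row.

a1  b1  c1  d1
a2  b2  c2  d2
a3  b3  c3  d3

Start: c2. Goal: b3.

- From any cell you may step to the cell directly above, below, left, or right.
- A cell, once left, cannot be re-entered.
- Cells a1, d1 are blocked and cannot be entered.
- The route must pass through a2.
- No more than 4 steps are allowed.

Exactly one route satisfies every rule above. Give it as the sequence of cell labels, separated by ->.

Any route must reach a2 and still end at b3 within 4 moves, so the order of the required stops is forced.
Route from c2: 2× left (reaching a2), down to a3, right to b3 — 4 moves in all.
Check: all required cells visited; 4 ≤ 4 moves.

c2 -> b2 -> a2 -> a3 -> b3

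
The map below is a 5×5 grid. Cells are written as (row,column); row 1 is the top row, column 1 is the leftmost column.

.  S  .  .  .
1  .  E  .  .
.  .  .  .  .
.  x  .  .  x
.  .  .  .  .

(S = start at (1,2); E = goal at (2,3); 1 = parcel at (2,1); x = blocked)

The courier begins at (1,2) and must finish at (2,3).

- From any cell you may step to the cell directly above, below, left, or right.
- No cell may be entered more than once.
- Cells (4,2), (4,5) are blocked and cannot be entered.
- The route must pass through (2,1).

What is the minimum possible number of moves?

4

Any route passes through (2,1) somewhere between (1,2) and (2,3). Summing Manhattan distances along the two legs ((1,2) → (2,1) → (2,3)) gives a lower bound of 2 + 2 = 4 moves.
A route of 4 moves achieves this: (1,2) → (1,1) → (2,1) → (2,2) → (2,3).
Since 4 matches the lower bound, it is optimal.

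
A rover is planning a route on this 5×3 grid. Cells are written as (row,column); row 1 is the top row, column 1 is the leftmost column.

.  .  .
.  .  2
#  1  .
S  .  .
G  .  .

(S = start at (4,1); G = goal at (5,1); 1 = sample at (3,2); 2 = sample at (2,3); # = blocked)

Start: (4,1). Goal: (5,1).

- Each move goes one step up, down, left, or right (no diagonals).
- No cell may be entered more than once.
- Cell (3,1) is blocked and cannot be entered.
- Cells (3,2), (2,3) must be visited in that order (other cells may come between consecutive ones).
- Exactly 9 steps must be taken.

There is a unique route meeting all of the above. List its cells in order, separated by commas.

(4,1), (4,2), (3,2), (2,2), (2,3), (3,3), (4,3), (5,3), (5,2), (5,1)

The waypoints must appear in the order (3,2), (2,3), with no cell reused.
Route from (4,1): right 1 to (4,2), up 2 to (2,2), right 1 to (2,3), down 3 to (5,3), left 2 to (5,1) — 9 moves in all.
Check: order respected (1 at step 2, 2 at step 4); 9 moves as required.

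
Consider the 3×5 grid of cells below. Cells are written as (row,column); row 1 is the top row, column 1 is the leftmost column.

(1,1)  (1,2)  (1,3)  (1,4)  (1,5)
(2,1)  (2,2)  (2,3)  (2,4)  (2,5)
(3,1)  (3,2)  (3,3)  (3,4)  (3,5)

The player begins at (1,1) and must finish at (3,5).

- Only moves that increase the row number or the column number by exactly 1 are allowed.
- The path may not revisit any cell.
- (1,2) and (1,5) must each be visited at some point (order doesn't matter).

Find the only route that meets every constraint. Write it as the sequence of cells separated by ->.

(1,1) -> (1,2) -> (1,3) -> (1,4) -> (1,5) -> (2,5) -> (3,5)

Moves only go right or down, so the column and row indices never decrease.
Route from (1,1): 4× right (reaching (1,5)), 2× down (reaching (3,5)) — 6 moves in all.
Check: all required cells visited.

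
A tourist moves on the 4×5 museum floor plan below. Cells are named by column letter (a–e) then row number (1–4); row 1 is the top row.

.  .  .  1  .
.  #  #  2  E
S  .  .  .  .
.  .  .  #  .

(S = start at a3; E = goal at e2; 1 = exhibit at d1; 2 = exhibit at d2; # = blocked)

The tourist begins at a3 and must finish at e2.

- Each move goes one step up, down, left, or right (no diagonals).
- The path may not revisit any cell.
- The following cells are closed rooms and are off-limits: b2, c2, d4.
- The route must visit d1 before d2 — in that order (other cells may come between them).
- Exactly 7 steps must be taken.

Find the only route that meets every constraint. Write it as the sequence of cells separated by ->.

a3 -> a2 -> a1 -> b1 -> c1 -> d1 -> d2 -> e2

The waypoints must appear in the order d1, d2, with no cell reused.
Route from a3: up 2 to a1, right 3 to d1, down 1 to d2, right 1 to e2 — 7 moves in all.
Check: order respected (1 at step 5, 2 at step 6); 7 moves as required.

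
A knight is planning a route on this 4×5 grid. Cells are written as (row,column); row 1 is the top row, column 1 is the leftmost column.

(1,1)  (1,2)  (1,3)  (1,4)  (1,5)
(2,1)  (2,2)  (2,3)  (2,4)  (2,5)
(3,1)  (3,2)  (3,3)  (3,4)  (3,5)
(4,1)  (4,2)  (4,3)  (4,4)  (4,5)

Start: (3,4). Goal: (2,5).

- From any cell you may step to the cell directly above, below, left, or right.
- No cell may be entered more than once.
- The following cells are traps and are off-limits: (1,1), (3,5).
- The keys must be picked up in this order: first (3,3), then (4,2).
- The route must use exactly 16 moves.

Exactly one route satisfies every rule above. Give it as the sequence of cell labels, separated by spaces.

The waypoints must appear in the order (3,3), (4,2), with no cell reused.
Route from (3,4): down 1 to (4,4), left 1 to (4,3), up 1 to (3,3), left 1 to (3,2), down 1 to (4,2), left 1 to (4,1), up 2 to (2,1), right 1 to (2,2), up 1 to (1,2), right 1 to (1,3), down 1 to (2,3), right 1 to (2,4), up 1 to (1,4), right 1 to (1,5), down 1 to (2,5) — 16 moves in all.
Check: order respected ((3,3) at step 3, (4,2) at step 5); 16 moves as required.

(3,4) (4,4) (4,3) (3,3) (3,2) (4,2) (4,1) (3,1) (2,1) (2,2) (1,2) (1,3) (2,3) (2,4) (1,4) (1,5) (2,5)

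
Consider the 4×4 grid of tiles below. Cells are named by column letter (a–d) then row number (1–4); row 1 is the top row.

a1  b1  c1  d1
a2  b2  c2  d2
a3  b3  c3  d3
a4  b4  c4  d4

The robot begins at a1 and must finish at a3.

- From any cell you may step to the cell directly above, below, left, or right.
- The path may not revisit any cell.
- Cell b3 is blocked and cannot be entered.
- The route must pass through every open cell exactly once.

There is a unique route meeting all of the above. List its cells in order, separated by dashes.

Need to visit all 15 open cells exactly once, starting at a1 and ending at a3.
Cell b4 has only two open neighbours (a4 and c4), so the path must pass straight through it: one of those is the cell it's entered from and the other is where it exits.
Route from a1: down 1 to a2, right 1 to b2, up 1 to b1, right 2 to d1, down 1 to d2, left 1 to c2, down 1 to c3, right 1 to d3, down 1 to d4, left 3 to a4, up 1 to a3 — 14 moves in all.
Check: all 15 open cells covered.

a1 - a2 - b2 - b1 - c1 - d1 - d2 - c2 - c3 - d3 - d4 - c4 - b4 - a4 - a3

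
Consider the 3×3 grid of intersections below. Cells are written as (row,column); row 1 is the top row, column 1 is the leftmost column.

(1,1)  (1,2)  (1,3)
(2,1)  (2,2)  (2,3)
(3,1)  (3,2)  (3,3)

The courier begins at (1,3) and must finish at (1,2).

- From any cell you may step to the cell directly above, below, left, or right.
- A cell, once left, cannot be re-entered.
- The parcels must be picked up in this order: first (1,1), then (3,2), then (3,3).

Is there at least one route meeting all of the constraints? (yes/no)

Ignoring the required order, 2 revisit-free routes from (1,3) to (1,2) pass through all of (1,1), (3,2), and (3,3); the waypoint orders that occur are (3,3) → (3,2) → (1,1) (2) — never (1,1) → (3,2) → (3,3).

no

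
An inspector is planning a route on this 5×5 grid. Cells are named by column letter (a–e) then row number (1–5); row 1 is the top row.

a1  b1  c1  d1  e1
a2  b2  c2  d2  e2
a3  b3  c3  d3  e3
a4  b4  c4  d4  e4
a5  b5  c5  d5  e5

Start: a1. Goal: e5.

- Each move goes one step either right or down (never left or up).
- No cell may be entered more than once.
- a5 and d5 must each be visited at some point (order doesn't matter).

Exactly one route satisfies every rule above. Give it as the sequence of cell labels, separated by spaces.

Moves only go right or down, so the column and row indices never decrease.
Route from a1: down 4 to a5, right 4 to e5 — 8 moves in all.
Check: all required cells visited.

a1 a2 a3 a4 a5 b5 c5 d5 e5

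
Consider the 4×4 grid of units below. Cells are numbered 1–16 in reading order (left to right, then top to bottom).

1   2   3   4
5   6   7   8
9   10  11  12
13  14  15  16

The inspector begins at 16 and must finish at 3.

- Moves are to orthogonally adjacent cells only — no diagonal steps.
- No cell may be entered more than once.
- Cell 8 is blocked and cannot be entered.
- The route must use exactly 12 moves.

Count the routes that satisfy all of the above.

Need simple routes of exactly 12 moves from 16 to 3 (Manhattan distance 4, so 4 moves are spent on a detour and 4 undoing it).
Branch systematically from the start, pruning whenever the remaining move budget drops below the Manhattan distance to 3 or differs from it in parity. Grouping the completions by first move — via 12: 5; via 15: 4 — and summing: 5 + 4 = 9.
That gives 9 routes.

9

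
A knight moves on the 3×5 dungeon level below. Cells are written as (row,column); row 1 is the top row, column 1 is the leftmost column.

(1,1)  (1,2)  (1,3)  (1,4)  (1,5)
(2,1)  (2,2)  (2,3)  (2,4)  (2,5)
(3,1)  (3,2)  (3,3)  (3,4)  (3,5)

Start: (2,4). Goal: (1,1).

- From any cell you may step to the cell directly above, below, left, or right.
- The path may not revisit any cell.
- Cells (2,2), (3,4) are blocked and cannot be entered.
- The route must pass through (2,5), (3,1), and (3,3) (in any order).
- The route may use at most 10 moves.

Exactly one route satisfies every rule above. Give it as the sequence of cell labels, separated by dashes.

(2,4) - (2,5) - (1,5) - (1,4) - (1,3) - (2,3) - (3,3) - (3,2) - (3,1) - (2,1) - (1,1)

Any route must reach (2,5), (3,1), and (3,3) and still end at (1,1) within 10 moves, so the order of the required stops is forced.
Route from (2,4): right to (2,5), up to (1,5), 2× left (reaching (1,3)), 2× down (reaching (3,3)), 2× left (reaching (3,1)), 2× up (reaching (1,1)) — 10 moves in all.
Check: all required cells visited; 10 ≤ 10 moves.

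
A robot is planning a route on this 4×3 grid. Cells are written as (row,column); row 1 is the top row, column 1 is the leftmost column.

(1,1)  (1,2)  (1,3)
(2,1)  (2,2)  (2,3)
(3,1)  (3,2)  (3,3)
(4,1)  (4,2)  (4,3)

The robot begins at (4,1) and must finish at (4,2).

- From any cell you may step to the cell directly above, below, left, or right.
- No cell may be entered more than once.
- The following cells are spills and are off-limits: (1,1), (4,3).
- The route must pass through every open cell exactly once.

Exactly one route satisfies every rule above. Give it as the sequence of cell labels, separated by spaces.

Need to visit all 10 open cells exactly once, starting at (4,1) and ending at (4,2).
Route from (4,1): up 2 to (2,1), right 1 to (2,2), up 1 to (1,2), right 1 to (1,3), down 2 to (3,3), left 1 to (3,2), down 1 to (4,2) — 9 moves in all.
Check: all 10 open cells covered.

(4,1) (3,1) (2,1) (2,2) (1,2) (1,3) (2,3) (3,3) (3,2) (4,2)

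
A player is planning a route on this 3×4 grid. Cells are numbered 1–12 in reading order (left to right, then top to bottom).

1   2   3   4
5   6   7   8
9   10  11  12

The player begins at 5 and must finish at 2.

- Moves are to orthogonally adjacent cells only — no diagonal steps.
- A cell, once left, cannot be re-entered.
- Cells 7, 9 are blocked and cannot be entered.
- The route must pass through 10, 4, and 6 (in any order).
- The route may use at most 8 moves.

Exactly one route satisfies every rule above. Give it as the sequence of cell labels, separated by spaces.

The 8-move cap with required stops at 10, 4, 6 leaves no slack for detours.
Route from 5: right to 6, down to 10, 2× right (reaching 12), 2× up (reaching 4), 2× left (reaching 2) — 8 moves in all.
Check: all required cells visited; 8 ≤ 8 moves.

5 6 10 11 12 8 4 3 2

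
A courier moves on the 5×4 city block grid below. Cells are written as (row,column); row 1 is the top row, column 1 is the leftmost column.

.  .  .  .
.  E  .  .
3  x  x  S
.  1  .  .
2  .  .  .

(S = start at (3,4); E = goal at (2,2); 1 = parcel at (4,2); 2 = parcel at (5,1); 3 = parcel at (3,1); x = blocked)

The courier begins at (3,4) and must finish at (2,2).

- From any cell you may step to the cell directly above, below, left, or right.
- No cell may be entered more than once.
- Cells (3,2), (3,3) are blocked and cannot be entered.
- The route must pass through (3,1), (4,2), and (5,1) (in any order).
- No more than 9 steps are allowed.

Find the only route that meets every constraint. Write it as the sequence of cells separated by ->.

(3,4) -> (4,4) -> (4,3) -> (4,2) -> (5,2) -> (5,1) -> (4,1) -> (3,1) -> (2,1) -> (2,2)

Any route must reach (3,1), (4,2), and (5,1) and still end at (2,2) within 9 moves, so the order of the required stops is forced.
Route from (3,4): down 1 to (4,4), left 2 to (4,2), down 1 to (5,2), left 1 to (5,1), up 3 to (2,1), right 1 to (2,2) — 9 moves in all.
Check: all required cells visited; 9 ≤ 9 moves.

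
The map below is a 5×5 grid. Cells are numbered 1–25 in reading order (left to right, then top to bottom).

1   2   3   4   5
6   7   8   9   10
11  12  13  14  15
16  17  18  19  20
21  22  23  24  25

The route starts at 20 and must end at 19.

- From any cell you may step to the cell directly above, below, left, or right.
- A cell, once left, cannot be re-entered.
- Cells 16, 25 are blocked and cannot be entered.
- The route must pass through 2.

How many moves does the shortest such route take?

11

Any route passes through 2 somewhere between 20 and 19. Summing Manhattan distances along the two legs (20 → 2 → 19) gives a lower bound of 6 + 5 = 11 moves.
A route of 11 moves achieves this: 20 → 15 → 10 → 5 → 4 → 3 → 2 → 7 → 12 → 17 → 18 → 19.
Since 11 matches the lower bound, it is optimal.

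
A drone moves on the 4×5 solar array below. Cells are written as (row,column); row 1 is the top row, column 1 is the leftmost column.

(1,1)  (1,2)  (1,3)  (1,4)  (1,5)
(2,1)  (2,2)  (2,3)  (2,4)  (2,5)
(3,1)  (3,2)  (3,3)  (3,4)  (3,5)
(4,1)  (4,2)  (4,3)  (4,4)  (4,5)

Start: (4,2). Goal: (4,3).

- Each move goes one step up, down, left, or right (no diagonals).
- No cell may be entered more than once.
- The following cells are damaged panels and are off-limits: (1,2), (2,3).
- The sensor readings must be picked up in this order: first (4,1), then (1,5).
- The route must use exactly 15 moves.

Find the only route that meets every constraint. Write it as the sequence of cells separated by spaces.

The waypoints must appear in the order (4,1), (1,5), with no cell reused.
Route from (4,2): left to (4,1), 2× up (reaching (2,1)), right to (2,2), down to (3,2), 2× right (reaching (3,4)), 2× up (reaching (1,4)), right to (1,5), 3× down (reaching (4,5)), 2× left (reaching (4,3)) — 15 moves in all.
Check: order respected ((4,1) at step 1, (1,5) at step 10); 15 moves as required.

(4,2) (4,1) (3,1) (2,1) (2,2) (3,2) (3,3) (3,4) (2,4) (1,4) (1,5) (2,5) (3,5) (4,5) (4,4) (4,3)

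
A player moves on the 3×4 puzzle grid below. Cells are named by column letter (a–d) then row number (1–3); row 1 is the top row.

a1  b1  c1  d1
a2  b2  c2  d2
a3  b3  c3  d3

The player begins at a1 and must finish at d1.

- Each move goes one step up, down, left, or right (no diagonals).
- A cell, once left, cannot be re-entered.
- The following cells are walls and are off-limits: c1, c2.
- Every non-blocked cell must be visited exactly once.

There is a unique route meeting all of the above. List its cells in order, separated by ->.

a1 -> b1 -> b2 -> a2 -> a3 -> b3 -> c3 -> d3 -> d2 -> d1

Need to visit all 10 open cells exactly once, starting at a1 and ending at d1.
Route from a1: right to b1, down to b2, left to a2, down to a3, 3× right (reaching d3), 2× up (reaching d1) — 9 moves in all.
Check: all 10 open cells covered.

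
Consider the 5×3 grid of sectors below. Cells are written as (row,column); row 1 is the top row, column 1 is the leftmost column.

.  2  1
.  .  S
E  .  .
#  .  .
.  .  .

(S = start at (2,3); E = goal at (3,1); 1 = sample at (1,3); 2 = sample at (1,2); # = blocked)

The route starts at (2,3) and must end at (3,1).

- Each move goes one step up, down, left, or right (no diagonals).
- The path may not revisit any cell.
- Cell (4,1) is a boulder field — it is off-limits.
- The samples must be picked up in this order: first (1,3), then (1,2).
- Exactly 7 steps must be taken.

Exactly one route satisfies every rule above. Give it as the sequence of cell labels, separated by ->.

The waypoints must appear in the order (1,3), (1,2), with no cell reused.
Route from (2,3): up to (1,3), 2× left (reaching (1,1)), down to (2,1), right to (2,2), down to (3,2), left to (3,1) — 7 moves in all.
Check: order respected (1 at step 1, 2 at step 2); 7 moves as required.

(2,3) -> (1,3) -> (1,2) -> (1,1) -> (2,1) -> (2,2) -> (3,2) -> (3,1)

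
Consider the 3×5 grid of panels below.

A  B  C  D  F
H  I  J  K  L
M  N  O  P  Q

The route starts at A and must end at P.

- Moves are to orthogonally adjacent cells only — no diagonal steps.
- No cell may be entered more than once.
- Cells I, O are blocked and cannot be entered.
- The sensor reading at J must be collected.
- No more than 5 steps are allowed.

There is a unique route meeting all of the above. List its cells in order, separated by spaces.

The 5-move cap with required stops at J leaves no slack for detours.
Route from A: 2× right (reaching C), down to J, right to K, down to P — 5 moves in all.
Check: all required cells visited; 5 ≤ 5 moves.

A B C J K P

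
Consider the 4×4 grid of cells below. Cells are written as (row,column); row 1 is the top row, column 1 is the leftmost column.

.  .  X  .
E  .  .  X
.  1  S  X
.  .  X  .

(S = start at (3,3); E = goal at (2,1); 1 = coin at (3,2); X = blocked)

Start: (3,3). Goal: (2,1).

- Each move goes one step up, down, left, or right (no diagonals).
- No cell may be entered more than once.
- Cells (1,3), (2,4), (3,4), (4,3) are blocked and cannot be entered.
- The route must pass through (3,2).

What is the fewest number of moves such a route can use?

3

Any route passes through (3,2) somewhere between (3,3) and (2,1). Summing Manhattan distances along the two legs ((3,3) → (3,2) → (2,1)) gives a lower bound of 1 + 2 = 3 moves.
A route of 3 moves achieves this: (3,3) → (3,2) → (2,2) → (2,1).
Since 3 matches the lower bound, it is optimal.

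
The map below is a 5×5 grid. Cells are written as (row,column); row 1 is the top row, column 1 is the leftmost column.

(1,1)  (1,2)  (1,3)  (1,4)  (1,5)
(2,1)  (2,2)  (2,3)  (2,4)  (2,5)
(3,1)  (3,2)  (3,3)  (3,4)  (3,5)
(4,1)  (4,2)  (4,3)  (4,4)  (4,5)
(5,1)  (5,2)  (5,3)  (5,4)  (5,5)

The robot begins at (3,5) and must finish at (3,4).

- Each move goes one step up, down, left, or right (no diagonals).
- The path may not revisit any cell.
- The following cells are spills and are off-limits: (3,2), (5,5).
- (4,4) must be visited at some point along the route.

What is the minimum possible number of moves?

Any route passes through (4,4) somewhere between (3,5) and (3,4). Summing Manhattan distances along the two legs ((3,5) → (4,4) → (3,4)) gives a lower bound of 2 + 1 = 3 moves.
A route of 3 moves achieves this: (3,5) → (4,5) → (4,4) → (3,4).
Since 3 matches the lower bound, it is optimal.

3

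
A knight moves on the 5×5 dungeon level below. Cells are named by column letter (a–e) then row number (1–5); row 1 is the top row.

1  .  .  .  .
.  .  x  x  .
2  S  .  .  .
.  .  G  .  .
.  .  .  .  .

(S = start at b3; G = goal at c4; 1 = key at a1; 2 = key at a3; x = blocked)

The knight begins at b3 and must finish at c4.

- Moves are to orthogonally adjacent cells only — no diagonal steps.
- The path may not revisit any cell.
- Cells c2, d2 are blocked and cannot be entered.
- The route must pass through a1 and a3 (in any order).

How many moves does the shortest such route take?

Any route passes through a1 and a3 in some order between b3 and c4. Summing Manhattan distances along each leg and taking the cheapest ordering (b3 → a1 → a3 → c4) gives a lower bound of 3 + 2 + 3 = 8 moves.
A route of 8 moves achieves this: b3 → b2 → b1 → a1 → a2 → a3 → a4 → b4 → c4.
Since 8 matches the lower bound, it is optimal.

8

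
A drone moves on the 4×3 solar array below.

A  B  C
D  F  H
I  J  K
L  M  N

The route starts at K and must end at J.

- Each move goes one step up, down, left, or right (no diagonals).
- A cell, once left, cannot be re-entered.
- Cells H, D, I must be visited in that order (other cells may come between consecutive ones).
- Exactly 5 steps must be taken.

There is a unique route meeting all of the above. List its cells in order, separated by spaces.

K H F D I J

The waypoints must appear in the order H, D, I, with no cell reused.
Route from K: up to H, 2× left (reaching D), down to I, right to J — 5 moves in all.
Check: order respected (H at step 1, D at step 3, I at step 4); 5 moves as required.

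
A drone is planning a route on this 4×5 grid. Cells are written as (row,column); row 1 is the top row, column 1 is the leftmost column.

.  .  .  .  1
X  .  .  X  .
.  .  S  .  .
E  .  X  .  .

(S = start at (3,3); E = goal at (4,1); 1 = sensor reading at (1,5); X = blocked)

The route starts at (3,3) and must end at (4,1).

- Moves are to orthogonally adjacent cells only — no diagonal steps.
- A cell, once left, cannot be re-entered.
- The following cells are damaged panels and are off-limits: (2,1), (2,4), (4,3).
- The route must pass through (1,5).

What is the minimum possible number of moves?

11

Any route passes through (1,5) somewhere between (3,3) and (4,1). Summing Manhattan distances along the two legs ((3,3) → (1,5) → (4,1)) gives a lower bound of 4 + 7 = 11 moves.
A route of 11 moves achieves this: (3,3) → (3,4) → (3,5) → (2,5) → (1,5) → (1,4) → (1,3) → (2,3) → (2,2) → (3,2) → (4,2) → (4,1).
Since 11 matches the lower bound, it is optimal.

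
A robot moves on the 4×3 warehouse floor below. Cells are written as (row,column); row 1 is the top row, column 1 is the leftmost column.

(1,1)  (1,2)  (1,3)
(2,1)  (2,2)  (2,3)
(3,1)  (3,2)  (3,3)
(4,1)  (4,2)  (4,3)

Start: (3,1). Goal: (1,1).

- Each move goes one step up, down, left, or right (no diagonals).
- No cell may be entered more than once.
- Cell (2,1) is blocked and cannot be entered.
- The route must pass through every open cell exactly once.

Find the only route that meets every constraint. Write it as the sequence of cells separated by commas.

Need to visit all 11 open cells exactly once, starting at (3,1) and ending at (1,1).
Route from (3,1): down 1 to (4,1), right 2 to (4,3), up 1 to (3,3), left 1 to (3,2), up 1 to (2,2), right 1 to (2,3), up 1 to (1,3), left 2 to (1,1) — 10 moves in all.
Check: all 11 open cells covered.

(3,1), (4,1), (4,2), (4,3), (3,3), (3,2), (2,2), (2,3), (1,3), (1,2), (1,1)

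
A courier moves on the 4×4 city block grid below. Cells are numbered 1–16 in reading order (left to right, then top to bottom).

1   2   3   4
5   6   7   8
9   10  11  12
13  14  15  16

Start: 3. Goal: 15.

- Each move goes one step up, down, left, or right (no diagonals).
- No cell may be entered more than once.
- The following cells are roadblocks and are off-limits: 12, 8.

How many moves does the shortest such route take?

The Manhattan distance from 3 to 15 is |1−4| + |3−3| = 3, so at least 3 moves are needed.
A route of 3 moves achieves this: 3 → 7 → 11 → 15.
Since 3 matches the lower bound, it is optimal.

3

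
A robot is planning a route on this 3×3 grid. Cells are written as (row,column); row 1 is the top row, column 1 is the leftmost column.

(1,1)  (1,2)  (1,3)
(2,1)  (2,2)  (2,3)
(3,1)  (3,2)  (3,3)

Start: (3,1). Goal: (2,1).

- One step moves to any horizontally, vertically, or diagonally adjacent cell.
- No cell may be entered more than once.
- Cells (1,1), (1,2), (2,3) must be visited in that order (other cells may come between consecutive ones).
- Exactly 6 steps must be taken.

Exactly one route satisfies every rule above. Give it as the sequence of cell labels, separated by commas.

(3,1), (2,2), (1,1), (1,2), (2,3), (3,2), (2,1)

The waypoints must appear in the order (1,1), (1,2), (2,3), with no cell reused.
Route from (3,1): up-right to (2,2), up-left to (1,1), right to (1,2), down-right to (2,3), down-left to (3,2), up-left to (2,1) — 6 moves in all.
Check: order respected ((1,1) at step 2, (1,2) at step 3, (2,3) at step 4); 6 moves as required.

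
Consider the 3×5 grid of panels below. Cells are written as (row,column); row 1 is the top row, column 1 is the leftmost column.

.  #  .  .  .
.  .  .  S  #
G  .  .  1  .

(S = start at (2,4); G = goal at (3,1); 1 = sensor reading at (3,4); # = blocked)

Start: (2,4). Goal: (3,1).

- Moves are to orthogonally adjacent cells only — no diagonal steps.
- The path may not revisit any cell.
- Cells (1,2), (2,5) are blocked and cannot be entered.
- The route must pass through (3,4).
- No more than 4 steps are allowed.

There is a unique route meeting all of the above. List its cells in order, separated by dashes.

(2,4) - (3,4) - (3,3) - (3,2) - (3,1)

Any route must reach (3,4) and still end at (3,1) within 4 moves, so the order of the required stops is forced.
Route from (2,4): down 1 to (3,4), left 3 to (3,1) — 4 moves in all.
Check: all required cells visited; 4 ≤ 4 moves.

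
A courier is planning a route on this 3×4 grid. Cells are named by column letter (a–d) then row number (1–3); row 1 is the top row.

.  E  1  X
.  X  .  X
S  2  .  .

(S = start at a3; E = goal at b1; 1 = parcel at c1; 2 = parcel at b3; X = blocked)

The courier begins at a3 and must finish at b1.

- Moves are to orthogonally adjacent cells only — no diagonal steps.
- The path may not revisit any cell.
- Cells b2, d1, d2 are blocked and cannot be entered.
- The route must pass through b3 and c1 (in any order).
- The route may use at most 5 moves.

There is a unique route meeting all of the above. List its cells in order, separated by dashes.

The budget equals the shortest possible length, so every move has to be on a shortest route through the required cells.
Route from a3: 2× right (reaching c3), 2× up (reaching c1), left to b1 — 5 moves in all.
Check: all required cells visited; 5 ≤ 5 moves.

a3 - b3 - c3 - c2 - c1 - b1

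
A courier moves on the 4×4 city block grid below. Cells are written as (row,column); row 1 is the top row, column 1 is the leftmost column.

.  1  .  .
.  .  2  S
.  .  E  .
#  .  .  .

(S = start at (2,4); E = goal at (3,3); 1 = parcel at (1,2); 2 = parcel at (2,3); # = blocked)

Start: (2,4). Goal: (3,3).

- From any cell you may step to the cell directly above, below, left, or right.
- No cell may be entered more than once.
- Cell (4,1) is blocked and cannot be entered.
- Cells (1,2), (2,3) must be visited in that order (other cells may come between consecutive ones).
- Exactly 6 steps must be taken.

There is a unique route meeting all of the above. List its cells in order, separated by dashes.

The waypoints must appear in the order (1,2), (2,3), with no cell reused.
Route from (2,4): up to (1,4), 2× left (reaching (1,2)), down to (2,2), right to (2,3), down to (3,3) — 6 moves in all.
Check: order respected (1 at step 3, 2 at step 5); 6 moves as required.

(2,4) - (1,4) - (1,3) - (1,2) - (2,2) - (2,3) - (3,3)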